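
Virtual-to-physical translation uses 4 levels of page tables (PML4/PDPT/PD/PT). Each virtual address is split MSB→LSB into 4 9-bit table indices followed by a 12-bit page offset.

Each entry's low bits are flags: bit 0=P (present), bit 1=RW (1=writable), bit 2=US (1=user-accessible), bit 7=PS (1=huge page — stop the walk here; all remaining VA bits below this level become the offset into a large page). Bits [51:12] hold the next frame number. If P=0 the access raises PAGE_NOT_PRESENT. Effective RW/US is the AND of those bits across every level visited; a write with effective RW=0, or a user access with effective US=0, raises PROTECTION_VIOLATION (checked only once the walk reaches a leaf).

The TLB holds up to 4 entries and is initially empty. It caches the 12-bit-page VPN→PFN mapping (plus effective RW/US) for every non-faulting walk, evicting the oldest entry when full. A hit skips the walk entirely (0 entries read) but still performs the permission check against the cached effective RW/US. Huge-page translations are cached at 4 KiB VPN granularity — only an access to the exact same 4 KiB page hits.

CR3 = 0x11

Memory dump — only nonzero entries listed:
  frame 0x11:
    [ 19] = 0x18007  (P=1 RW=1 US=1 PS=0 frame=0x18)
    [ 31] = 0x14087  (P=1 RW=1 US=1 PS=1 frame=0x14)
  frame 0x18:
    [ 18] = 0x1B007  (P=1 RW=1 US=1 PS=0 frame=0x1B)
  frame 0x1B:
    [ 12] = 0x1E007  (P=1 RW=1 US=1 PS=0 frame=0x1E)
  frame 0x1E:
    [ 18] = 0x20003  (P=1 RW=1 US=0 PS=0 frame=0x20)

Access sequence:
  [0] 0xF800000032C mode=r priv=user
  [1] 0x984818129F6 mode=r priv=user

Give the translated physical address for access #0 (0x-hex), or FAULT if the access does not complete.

Trace:
#0 VA=0xF800000032C (r,user):
  L0 @0x11[31] → 0x14087  P=1,RW=1,US=1,PS=1
  ⇒ phys 0x1432C (huge @L0)  [1 reads]
#1 VA=0x984818129F6 (r,user):
  L0 @0x11[19] → 0x18007  P=1,RW=1,US=1,PS=0
  L1 @0x18[18] → 0x1B007  P=1,RW=1,US=1,PS=0
  L2 @0x1B[12] → 0x1E007  P=1,RW=1,US=1,PS=0
  L3 @0x1E[18] → 0x20003  P=1,RW=1,US=0,PS=0
  ✗ PROTECTION_VIOLATION  [4 reads]

Access #0 PA: 0x1432C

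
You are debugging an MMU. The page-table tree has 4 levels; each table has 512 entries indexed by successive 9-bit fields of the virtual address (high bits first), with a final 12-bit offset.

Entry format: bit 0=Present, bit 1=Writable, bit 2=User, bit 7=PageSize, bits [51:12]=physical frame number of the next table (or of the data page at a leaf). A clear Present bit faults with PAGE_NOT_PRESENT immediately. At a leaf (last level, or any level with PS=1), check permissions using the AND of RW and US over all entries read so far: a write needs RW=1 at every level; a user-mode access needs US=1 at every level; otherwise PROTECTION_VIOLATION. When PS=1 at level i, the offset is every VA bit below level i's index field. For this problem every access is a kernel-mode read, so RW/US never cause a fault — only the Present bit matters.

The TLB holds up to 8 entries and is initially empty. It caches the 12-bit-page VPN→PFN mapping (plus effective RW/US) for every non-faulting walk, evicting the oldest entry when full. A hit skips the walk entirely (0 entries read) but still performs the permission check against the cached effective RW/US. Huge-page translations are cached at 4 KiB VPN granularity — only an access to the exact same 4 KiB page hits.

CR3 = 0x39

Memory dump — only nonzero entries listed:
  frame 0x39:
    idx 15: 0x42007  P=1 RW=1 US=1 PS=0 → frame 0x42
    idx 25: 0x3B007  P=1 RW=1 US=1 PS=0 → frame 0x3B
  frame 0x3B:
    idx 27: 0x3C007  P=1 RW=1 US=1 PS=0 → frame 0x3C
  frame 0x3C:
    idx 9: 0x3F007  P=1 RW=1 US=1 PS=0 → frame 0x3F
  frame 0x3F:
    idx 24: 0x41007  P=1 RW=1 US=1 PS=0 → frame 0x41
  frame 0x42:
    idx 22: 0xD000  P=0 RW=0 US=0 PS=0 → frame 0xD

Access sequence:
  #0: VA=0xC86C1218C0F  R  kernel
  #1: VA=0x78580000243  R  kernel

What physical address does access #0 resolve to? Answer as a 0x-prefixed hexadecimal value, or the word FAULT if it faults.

Walk each access:
#0 VA=0xC86C1218C0F (r,kernel):
  [0] read 0x39 idx=25: raw=0x3B007 flags P=1 W=1 U=1 S=0
  [1] read 0x3B idx=27: raw=0x3C007 flags P=1 W=1 U=1 S=0
  [2] read 0x3C idx=9: raw=0x3F007 flags P=1 W=1 U=1 S=0
  [3] read 0x3F idx=24: raw=0x41007 flags P=1 W=1 U=1 S=0
  ⇒ phys 0x41C0F  [4 reads]
#1 VA=0x78580000243 (r,kernel):
  [0] read 0x39 idx=15: raw=0x42007 flags P=1 W=1 U=1 S=0
  [1] read 0x42 idx=22: raw=0xD000 flags P=0 W=0 U=0 S=0
  ✗ PAGE_NOT_PRESENT  [2 reads]

Access #0 PA: 0x41C0F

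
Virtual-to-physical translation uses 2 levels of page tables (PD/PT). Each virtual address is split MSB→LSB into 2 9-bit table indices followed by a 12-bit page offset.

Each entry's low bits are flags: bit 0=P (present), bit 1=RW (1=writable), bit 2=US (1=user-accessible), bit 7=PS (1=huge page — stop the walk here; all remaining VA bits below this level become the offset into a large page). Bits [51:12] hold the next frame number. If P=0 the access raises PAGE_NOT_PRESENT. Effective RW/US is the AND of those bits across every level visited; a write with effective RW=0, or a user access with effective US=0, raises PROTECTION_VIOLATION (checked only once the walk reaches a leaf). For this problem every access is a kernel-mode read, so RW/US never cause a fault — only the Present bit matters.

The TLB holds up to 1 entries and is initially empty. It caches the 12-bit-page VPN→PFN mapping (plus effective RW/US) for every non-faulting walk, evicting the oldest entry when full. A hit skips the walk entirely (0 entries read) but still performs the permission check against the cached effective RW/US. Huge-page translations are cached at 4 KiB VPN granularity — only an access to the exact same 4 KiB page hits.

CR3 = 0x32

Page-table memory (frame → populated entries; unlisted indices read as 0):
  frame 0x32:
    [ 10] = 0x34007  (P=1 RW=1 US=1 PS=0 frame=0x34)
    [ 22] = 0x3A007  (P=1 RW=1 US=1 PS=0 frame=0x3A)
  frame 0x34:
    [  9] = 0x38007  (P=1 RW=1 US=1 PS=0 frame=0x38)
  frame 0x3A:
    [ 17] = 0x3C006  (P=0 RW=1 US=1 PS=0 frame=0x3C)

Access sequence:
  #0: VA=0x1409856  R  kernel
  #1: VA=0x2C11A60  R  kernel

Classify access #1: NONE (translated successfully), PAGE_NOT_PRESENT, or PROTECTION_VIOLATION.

Walk each access:
#0 VA=0x1409856 (r,kernel):
  L0: frame=0x32 idx=10 entry=0x34007 [P=1 RW=1 US=1 PS=0]
  L1: frame=0x34 idx=9 entry=0x38007 [P=1 RW=1 US=1 PS=0]
  → PA=0x38856  (2 entries read)
#1 VA=0x2C11A60 (r,kernel):
  L0: frame=0x32 idx=22 entry=0x3A007 [P=1 RW=1 US=1 PS=0]
  L1: frame=0x3A idx=17 entry=0x3C006 [P=0 RW=1 US=1 PS=0]
  ⇒ fault: PAGE_NOT_PRESENT  — 2 lookups

Access #1 fault: PAGE_NOT_PRESENT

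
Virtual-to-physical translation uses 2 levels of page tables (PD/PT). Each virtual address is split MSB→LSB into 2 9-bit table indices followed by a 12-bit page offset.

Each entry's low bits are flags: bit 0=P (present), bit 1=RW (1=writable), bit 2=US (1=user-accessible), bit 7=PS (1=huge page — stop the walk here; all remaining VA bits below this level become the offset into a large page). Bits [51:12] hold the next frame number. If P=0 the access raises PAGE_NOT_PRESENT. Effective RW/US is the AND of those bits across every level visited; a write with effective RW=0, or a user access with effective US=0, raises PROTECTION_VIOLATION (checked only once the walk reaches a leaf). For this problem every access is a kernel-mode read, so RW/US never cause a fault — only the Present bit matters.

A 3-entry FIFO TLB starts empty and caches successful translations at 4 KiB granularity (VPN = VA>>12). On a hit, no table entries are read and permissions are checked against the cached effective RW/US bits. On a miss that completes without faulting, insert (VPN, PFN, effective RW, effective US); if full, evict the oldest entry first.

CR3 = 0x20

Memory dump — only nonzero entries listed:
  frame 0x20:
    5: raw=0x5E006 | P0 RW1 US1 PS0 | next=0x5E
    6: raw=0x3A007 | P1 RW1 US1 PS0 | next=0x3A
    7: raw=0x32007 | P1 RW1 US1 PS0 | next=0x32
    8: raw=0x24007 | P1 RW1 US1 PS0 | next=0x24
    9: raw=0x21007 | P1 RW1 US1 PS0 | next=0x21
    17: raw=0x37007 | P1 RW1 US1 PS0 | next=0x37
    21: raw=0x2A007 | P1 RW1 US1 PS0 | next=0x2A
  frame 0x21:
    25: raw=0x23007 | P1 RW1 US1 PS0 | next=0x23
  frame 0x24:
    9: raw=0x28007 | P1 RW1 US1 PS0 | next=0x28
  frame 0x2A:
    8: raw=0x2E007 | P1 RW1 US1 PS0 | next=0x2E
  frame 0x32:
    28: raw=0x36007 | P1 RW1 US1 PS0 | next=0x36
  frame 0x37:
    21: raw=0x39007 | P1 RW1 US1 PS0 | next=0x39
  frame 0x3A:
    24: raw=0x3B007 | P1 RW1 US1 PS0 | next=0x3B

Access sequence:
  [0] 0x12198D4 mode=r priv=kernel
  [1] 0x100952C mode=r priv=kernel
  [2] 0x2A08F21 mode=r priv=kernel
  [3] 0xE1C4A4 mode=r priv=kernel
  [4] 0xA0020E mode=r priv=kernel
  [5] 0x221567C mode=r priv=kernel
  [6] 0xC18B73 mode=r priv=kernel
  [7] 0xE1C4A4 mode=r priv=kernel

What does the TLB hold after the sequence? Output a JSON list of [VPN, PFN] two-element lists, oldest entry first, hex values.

Walk each access:
#0 VA=0x12198D4 (r,kernel):
  L0: frame=0x20 idx=9 entry=0x21007 [P=1 RW=1 US=1 PS=0]
  L1: frame=0x21 idx=25 entry=0x23007 [P=1 RW=1 US=1 PS=0]
  ✓ 0x238D4  — 2 lookups
#1 VA=0x100952C (r,kernel):
  L0: frame=0x20 idx=8 entry=0x24007 [P=1 RW=1 US=1 PS=0]
  L1: frame=0x24 idx=9 entry=0x28007 [P=1 RW=1 US=1 PS=0]
  ✓ 0x2852C  — 2 lookups
#2 VA=0x2A08F21 (r,kernel):
  L0: frame=0x20 idx=21 entry=0x2A007 [P=1 RW=1 US=1 PS=0]
  L1: frame=0x2A idx=8 entry=0x2E007 [P=1 RW=1 US=1 PS=0]
  ✓ 0x2EF21  — 2 lookups
#3 VA=0xE1C4A4 (r,kernel):
  L0: frame=0x20 idx=7 entry=0x32007 [P=1 RW=1 US=1 PS=0]
  L1: frame=0x32 idx=28 entry=0x36007 [P=1 RW=1 US=1 PS=0]
  ✓ 0x364A4  — 2 lookups
#4 VA=0xA0020E (r,kernel):
  L0: frame=0x20 idx=5 entry=0x5E006 [P=0 RW=1 US=1 PS=0]
  ⇒ fault: PAGE_NOT_PRESENT  — 1 lookups
#5 VA=0x221567C (r,kernel):
  L0: frame=0x20 idx=17 entry=0x37007 [P=1 RW=1 US=1 PS=0]
  L1: frame=0x37 idx=21 entry=0x39007 [P=1 RW=1 US=1 PS=0]
  ✓ 0x3967C  — 2 lookups
#6 VA=0xC18B73 (r,kernel):
  L0: frame=0x20 idx=6 entry=0x3A007 [P=1 RW=1 US=1 PS=0]
  L1: frame=0x3A idx=24 entry=0x3B007 [P=1 RW=1 US=1 PS=0]
  ✓ 0x3BB73  — 2 lookups
#7 VA=0xE1C4A4 (r,kernel):
  TLB hit vpn=0xE1C → PA=0x364A4

TLB: [["0xE1C", "0x36"], ["0x2215", "0x39"], ["0xC18", "0x3B"]]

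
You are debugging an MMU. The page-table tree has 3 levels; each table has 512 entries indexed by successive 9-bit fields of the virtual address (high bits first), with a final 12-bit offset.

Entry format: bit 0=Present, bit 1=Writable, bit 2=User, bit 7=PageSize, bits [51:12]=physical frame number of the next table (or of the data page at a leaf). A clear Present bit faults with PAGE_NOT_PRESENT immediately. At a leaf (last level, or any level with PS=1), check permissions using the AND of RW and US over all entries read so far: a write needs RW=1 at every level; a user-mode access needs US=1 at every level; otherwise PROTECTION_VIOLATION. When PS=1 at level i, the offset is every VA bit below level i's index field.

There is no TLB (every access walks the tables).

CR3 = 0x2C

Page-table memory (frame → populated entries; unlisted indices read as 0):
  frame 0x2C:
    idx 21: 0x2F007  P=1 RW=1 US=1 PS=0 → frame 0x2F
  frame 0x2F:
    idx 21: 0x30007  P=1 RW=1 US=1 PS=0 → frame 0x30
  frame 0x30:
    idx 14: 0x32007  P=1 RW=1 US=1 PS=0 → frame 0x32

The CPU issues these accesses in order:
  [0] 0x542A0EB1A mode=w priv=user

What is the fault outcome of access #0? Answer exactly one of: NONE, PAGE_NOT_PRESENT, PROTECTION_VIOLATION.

Per-access translation:
#0 VA=0x542A0EB1A (w,user):
  lvl0: tbl 0x2C, slot 21 ⇒ 0x2F007 (P1/RW1/US1/PS0)
  lvl1: tbl 0x2F, slot 21 ⇒ 0x30007 (P1/RW1/US1/PS0)
  lvl2: tbl 0x30, slot 14 ⇒ 0x32007 (P1/RW1/US1/PS0)
  ⇒ phys 0x32B1A  [3 reads]

Access #0 fault: NONE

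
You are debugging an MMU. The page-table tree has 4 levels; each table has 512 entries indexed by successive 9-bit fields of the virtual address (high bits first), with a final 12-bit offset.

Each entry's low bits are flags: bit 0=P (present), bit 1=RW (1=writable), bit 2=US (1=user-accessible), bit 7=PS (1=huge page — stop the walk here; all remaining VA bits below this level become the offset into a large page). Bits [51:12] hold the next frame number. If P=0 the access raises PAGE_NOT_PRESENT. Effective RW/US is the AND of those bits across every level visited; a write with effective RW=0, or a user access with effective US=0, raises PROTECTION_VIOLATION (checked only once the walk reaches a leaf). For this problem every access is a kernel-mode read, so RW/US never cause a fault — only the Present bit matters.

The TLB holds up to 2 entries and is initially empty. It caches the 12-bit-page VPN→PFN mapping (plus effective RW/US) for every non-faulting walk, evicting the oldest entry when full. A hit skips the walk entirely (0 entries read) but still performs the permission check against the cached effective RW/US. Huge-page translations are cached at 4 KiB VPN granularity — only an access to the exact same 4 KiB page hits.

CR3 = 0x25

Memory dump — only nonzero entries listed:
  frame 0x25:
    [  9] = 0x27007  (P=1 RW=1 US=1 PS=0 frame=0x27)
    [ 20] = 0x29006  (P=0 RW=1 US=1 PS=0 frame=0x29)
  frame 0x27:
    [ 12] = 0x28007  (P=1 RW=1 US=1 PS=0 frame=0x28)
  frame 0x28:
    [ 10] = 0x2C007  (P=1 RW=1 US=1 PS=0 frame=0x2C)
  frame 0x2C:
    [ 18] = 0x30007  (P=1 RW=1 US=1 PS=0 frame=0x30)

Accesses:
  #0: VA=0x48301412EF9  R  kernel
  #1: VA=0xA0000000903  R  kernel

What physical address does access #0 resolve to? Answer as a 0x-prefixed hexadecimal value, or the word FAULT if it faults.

Walk each access:
#0 VA=0x48301412EF9 (r,kernel):
  [0] read 0x25 idx=9: raw=0x27007 flags P=1 W=1 U=1 S=0
  [1] read 0x27 idx=12: raw=0x28007 flags P=1 W=1 U=1 S=0
  [2] read 0x28 idx=10: raw=0x2C007 flags P=1 W=1 U=1 S=0
  [3] read 0x2C idx=18: raw=0x30007 flags P=1 W=1 U=1 S=0
  → PA=0x30EF9  (4 entries read)
#1 VA=0xA0000000903 (r,kernel):
  [0] read 0x25 idx=20: raw=0x29006 flags P=0 W=1 U=1 S=0
  ⇒ fault: PAGE_NOT_PRESENT  — 1 lookups

Access #0 PA: 0x30EF9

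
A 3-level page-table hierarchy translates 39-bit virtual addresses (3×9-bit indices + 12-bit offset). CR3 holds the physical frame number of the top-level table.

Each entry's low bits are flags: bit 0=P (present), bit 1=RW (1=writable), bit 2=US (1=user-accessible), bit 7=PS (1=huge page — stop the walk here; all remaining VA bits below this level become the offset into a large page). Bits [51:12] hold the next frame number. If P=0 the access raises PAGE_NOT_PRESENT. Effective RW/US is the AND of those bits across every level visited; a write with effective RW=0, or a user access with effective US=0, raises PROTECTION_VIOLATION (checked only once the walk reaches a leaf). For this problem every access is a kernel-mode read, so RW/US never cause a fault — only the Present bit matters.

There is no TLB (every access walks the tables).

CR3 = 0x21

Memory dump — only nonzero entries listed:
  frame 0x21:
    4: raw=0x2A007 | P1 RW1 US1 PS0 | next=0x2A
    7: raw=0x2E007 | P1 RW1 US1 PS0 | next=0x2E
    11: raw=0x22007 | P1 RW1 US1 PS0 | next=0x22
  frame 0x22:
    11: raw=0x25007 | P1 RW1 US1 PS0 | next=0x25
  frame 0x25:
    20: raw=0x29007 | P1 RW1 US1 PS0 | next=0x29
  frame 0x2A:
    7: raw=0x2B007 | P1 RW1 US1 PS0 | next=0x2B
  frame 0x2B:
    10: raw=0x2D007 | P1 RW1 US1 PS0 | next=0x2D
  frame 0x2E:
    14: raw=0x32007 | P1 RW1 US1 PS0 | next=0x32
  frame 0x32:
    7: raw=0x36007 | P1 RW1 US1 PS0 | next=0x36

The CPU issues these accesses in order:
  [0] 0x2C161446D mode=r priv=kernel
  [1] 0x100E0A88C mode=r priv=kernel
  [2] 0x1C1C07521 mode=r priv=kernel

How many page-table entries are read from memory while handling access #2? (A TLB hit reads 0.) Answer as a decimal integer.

Walk each access:
#0 VA=0x2C161446D (r,kernel):
  L0: frame=0x21 idx=11 entry=0x22007 [P=1 RW=1 US=1 PS=0]
  L1: frame=0x22 idx=11 entry=0x25007 [P=1 RW=1 US=1 PS=0]
  L2: frame=0x25 idx=20 entry=0x29007 [P=1 RW=1 US=1 PS=0]
  ⇒ phys 0x2946D  [3 reads]
#1 VA=0x100E0A88C (r,kernel):
  L0: frame=0x21 idx=4 entry=0x2A007 [P=1 RW=1 US=1 PS=0]
  L1: frame=0x2A idx=7 entry=0x2B007 [P=1 RW=1 US=1 PS=0]
  L2: frame=0x2B idx=10 entry=0x2D007 [P=1 RW=1 US=1 PS=0]
  ⇒ phys 0x2D88C  [3 reads]
#2 VA=0x1C1C07521 (r,kernel):
  L0: frame=0x21 idx=7 entry=0x2E007 [P=1 RW=1 US=1 PS=0]
  L1: frame=0x2E idx=14 entry=0x32007 [P=1 RW=1 US=1 PS=0]
  L2: frame=0x32 idx=7 entry=0x36007 [P=1 RW=1 US=1 PS=0]
  ⇒ phys 0x36521  [3 reads]

Entries read for #2: 3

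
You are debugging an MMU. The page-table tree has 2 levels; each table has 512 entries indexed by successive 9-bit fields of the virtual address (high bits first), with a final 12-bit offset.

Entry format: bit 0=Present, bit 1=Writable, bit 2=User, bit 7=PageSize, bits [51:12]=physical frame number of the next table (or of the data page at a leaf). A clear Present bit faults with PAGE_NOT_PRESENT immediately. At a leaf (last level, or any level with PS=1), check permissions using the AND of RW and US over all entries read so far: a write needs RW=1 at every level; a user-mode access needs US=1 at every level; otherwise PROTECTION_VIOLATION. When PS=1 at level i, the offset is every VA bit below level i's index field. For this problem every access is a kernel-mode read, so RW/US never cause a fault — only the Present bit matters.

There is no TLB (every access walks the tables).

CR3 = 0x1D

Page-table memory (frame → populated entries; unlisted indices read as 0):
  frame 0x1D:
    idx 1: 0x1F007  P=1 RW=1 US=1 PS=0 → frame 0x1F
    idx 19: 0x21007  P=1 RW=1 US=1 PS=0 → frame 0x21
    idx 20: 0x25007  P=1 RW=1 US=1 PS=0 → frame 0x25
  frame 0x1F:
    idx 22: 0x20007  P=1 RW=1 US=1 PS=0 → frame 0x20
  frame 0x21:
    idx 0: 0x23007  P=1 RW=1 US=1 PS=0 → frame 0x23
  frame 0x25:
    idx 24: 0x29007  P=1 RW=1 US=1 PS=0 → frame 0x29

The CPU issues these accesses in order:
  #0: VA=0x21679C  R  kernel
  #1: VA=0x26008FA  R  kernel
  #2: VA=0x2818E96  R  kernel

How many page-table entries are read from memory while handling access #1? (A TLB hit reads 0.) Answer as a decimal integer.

Walk each access:
#0 VA=0x21679C (r,kernel):
  L0 @0x1D[1] → 0x1F007  P=1,RW=1,US=1,PS=0
  L1 @0x1F[22] → 0x20007  P=1,RW=1,US=1,PS=0
  ⇒ phys 0x2079C  [2 reads]
#1 VA=0x26008FA (r,kernel):
  L0 @0x1D[19] → 0x21007  P=1,RW=1,US=1,PS=0
  L1 @0x21[0] → 0x23007  P=1,RW=1,US=1,PS=0
  ⇒ phys 0x238FA  [2 reads]
#2 VA=0x2818E96 (r,kernel):
  L0 @0x1D[20] → 0x25007  P=1,RW=1,US=1,PS=0
  L1 @0x25[24] → 0x29007  P=1,RW=1,US=1,PS=0
  ⇒ phys 0x29E96  [2 reads]

Entries read for #1: 2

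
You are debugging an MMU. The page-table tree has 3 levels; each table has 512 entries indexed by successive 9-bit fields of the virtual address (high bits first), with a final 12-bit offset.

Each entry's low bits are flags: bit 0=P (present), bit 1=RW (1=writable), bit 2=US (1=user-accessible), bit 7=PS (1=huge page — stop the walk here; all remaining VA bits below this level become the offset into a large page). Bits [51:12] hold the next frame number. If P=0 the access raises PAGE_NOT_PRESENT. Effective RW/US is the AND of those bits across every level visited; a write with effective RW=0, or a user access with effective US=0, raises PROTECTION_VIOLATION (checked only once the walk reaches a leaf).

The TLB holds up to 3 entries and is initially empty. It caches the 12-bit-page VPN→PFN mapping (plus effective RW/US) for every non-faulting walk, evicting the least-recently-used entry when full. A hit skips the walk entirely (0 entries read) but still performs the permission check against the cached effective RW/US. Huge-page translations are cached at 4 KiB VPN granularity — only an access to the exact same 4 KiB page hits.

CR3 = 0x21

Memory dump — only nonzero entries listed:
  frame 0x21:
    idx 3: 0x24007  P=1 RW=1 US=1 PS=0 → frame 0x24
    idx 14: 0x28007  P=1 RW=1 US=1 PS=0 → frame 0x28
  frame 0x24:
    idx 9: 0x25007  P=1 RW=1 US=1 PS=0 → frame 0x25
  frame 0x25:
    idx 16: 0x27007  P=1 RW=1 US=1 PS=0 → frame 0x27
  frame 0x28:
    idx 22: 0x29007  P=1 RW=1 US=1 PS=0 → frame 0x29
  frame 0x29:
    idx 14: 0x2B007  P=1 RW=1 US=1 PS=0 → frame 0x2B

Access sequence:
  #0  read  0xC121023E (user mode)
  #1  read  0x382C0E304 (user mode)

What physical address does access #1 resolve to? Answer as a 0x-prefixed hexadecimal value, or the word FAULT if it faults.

Trace:
#0 VA=0xC121023E (r,user):
  [0] read 0x21 idx=3: raw=0x24007 flags P=1 W=1 U=1 S=0
  [1] read 0x24 idx=9: raw=0x25007 flags P=1 W=1 U=1 S=0
  [2] read 0x25 idx=16: raw=0x27007 flags P=1 W=1 U=1 S=0
  ✓ 0x2723E  — 3 lookups
#1 VA=0x382C0E304 (r,user):
  [0] read 0x21 idx=14: raw=0x28007 flags P=1 W=1 U=1 S=0
  [1] read 0x28 idx=22: raw=0x29007 flags P=1 W=1 U=1 S=0
  [2] read 0x29 idx=14: raw=0x2B007 flags P=1 W=1 U=1 S=0
  ✓ 0x2B304  — 3 lookups

Access #1 PA: 0x2B304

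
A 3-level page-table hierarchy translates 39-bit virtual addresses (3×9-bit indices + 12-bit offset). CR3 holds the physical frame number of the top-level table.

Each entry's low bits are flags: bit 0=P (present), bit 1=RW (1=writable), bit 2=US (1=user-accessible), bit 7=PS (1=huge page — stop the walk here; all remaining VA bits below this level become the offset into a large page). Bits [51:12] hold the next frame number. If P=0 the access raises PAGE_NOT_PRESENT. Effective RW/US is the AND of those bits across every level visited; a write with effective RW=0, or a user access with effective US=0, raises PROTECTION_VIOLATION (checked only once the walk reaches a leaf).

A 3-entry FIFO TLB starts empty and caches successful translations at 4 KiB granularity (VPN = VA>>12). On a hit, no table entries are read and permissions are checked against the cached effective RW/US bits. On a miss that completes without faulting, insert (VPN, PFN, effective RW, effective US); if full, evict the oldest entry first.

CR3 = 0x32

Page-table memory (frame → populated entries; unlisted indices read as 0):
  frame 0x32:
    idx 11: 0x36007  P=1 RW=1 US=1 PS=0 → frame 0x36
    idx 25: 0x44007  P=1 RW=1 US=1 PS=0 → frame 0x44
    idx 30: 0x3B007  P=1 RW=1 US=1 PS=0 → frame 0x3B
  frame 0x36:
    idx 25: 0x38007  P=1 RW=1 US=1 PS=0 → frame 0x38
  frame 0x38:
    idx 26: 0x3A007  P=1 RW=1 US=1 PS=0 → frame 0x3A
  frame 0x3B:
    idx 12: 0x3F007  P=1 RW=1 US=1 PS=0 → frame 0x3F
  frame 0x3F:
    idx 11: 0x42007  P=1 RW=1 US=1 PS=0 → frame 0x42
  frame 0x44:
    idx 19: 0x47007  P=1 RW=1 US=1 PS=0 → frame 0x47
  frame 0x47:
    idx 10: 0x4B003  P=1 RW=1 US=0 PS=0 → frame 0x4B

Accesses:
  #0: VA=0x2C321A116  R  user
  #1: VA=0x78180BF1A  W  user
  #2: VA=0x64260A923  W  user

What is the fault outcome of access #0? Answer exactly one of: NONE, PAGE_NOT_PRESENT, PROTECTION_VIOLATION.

Walk each access:
#0 VA=0x2C321A116 (r,user):
  L0 @0x32[11] → 0x36007  P=1,RW=1,US=1,PS=0
  L1 @0x36[25] → 0x38007  P=1,RW=1,US=1,PS=0
  L2 @0x38[26] → 0x3A007  P=1,RW=1,US=1,PS=0
  ✓ 0x3A116  — 3 lookups
#1 VA=0x78180BF1A (w,user):
  L0 @0x32[30] → 0x3B007  P=1,RW=1,US=1,PS=0
  L1 @0x3B[12] → 0x3F007  P=1,RW=1,US=1,PS=0
  L2 @0x3F[11] → 0x42007  P=1,RW=1,US=1,PS=0
  ✓ 0x42F1A  — 3 lookups
#2 VA=0x64260A923 (w,user):
  L0 @0x32[25] → 0x44007  P=1,RW=1,US=1,PS=0
  L1 @0x44[19] → 0x47007  P=1,RW=1,US=1,PS=0
  L2 @0x47[10] → 0x4B003  P=1,RW=1,US=0,PS=0
  ⇒ fault: PROTECTION_VIOLATION  — 3 lookups

Access #0 fault: NONE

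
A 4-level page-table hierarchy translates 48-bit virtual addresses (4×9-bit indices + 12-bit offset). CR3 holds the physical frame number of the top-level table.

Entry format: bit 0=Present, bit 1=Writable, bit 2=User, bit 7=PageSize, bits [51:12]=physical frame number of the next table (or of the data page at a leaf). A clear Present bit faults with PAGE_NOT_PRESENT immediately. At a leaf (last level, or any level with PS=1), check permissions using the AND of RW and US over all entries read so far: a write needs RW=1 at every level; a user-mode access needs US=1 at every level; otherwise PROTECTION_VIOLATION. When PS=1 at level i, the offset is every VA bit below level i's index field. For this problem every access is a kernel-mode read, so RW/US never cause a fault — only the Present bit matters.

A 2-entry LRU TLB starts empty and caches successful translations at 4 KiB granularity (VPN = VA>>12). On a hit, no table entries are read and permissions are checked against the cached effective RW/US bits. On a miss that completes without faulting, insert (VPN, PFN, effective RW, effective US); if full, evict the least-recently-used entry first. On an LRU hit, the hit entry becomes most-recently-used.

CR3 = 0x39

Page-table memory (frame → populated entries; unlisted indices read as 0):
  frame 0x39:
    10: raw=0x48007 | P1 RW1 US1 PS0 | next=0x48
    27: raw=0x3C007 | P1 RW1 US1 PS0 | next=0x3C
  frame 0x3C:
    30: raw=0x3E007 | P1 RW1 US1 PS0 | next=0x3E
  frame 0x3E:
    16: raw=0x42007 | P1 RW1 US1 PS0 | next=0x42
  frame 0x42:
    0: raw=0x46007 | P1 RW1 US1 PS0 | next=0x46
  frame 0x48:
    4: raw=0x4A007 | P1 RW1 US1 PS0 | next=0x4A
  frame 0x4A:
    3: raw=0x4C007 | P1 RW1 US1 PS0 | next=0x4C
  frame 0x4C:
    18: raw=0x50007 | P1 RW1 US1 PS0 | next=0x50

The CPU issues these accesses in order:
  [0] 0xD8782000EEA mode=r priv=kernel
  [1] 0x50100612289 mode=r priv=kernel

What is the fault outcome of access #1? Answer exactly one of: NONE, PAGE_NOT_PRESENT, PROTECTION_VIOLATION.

Walk each access:
#0 VA=0xD8782000EEA (r,kernel):
  lvl0: tbl 0x39, slot 27 ⇒ 0x3C007 (P1/RW1/US1/PS0)
  lvl1: tbl 0x3C, slot 30 ⇒ 0x3E007 (P1/RW1/US1/PS0)
  lvl2: tbl 0x3E, slot 16 ⇒ 0x42007 (P1/RW1/US1/PS0)
  lvl3: tbl 0x42, slot 0 ⇒ 0x46007 (P1/RW1/US1/PS0)
  ✓ 0x46EEA  — 4 lookups
#1 VA=0x50100612289 (r,kernel):
  lvl0: tbl 0x39, slot 10 ⇒ 0x48007 (P1/RW1/US1/PS0)
  lvl1: tbl 0x48, slot 4 ⇒ 0x4A007 (P1/RW1/US1/PS0)
  lvl2: tbl 0x4A, slot 3 ⇒ 0x4C007 (P1/RW1/US1/PS0)
  lvl3: tbl 0x4C, slot 18 ⇒ 0x50007 (P1/RW1/US1/PS0)
  ✓ 0x50289  — 4 lookups

Access #1 fault: NONE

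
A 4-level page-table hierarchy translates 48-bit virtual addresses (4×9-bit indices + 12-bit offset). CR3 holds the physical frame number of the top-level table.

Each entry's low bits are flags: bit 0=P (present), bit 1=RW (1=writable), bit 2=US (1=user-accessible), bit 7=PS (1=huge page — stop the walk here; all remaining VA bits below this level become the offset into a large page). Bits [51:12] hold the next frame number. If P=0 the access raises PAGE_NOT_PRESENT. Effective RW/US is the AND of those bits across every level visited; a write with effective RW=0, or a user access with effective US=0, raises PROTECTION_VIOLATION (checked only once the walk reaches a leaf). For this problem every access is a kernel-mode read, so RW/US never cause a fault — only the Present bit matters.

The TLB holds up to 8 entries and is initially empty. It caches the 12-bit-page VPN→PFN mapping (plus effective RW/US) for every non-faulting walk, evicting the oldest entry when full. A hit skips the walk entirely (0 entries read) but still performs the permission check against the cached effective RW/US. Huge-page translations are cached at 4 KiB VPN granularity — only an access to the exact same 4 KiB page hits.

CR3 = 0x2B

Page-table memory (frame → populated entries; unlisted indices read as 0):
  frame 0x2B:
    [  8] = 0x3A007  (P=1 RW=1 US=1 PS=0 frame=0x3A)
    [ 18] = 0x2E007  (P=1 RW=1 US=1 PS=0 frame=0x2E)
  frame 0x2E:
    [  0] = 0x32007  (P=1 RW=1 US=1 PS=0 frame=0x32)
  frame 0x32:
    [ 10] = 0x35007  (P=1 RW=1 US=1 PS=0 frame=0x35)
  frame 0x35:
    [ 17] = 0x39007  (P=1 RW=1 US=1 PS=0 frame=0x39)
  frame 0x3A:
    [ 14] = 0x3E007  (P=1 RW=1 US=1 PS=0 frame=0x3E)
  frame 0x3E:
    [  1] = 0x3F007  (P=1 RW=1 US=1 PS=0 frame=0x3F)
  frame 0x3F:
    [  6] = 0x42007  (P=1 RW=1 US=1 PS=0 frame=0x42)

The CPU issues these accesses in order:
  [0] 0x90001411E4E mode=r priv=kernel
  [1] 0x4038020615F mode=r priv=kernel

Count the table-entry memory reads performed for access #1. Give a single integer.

Walk each access:
#0 VA=0x90001411E4E (r,kernel):
  [0] read 0x2B idx=18: raw=0x2E007 flags P=1 W=1 U=1 S=0
  [1] read 0x2E idx=0: raw=0x32007 flags P=1 W=1 U=1 S=0
  [2] read 0x32 idx=10: raw=0x35007 flags P=1 W=1 U=1 S=0
  [3] read 0x35 idx=17: raw=0x39007 flags P=1 W=1 U=1 S=0
  ⇒ phys 0x39E4E  [4 reads]
#1 VA=0x4038020615F (r,kernel):
  [0] read 0x2B idx=8: raw=0x3A007 flags P=1 W=1 U=1 S=0
  [1] read 0x3A idx=14: raw=0x3E007 flags P=1 W=1 U=1 S=0
  [2] read 0x3E idx=1: raw=0x3F007 flags P=1 W=1 U=1 S=0
  [3] read 0x3F idx=6: raw=0x42007 flags P=1 W=1 U=1 S=0
  ⇒ phys 0x4215F  [4 reads]

Entries read for #1: 4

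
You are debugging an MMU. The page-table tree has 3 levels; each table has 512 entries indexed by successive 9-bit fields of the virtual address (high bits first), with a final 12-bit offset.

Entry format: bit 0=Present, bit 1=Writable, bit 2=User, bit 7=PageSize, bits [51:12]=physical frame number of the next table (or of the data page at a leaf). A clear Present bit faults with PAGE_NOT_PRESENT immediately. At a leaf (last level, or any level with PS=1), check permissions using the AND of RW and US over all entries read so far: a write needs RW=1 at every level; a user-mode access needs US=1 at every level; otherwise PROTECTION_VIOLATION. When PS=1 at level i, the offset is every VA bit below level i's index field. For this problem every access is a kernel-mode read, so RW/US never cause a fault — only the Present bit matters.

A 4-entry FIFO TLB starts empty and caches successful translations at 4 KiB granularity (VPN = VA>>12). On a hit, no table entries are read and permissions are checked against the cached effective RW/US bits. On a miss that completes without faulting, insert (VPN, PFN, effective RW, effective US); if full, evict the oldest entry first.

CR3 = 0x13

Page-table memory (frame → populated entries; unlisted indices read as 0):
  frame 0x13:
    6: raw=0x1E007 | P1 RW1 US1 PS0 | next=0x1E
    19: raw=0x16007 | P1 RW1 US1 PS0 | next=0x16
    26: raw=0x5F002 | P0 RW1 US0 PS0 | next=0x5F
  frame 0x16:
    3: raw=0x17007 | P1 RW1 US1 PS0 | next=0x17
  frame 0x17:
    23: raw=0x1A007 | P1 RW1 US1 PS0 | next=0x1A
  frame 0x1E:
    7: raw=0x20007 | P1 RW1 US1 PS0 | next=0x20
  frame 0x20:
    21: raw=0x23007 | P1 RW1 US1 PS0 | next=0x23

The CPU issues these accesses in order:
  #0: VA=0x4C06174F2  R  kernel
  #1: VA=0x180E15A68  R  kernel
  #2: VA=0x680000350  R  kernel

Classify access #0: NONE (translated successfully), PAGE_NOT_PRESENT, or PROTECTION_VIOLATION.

Walk each access:
#0 VA=0x4C06174F2 (r,kernel):
  L0: frame=0x13 idx=19 entry=0x16007 [P=1 RW=1 US=1 PS=0]
  L1: frame=0x16 idx=3 entry=0x17007 [P=1 RW=1 US=1 PS=0]
  L2: frame=0x17 idx=23 entry=0x1A007 [P=1 RW=1 US=1 PS=0]
  → PA=0x1A4F2  (3 entries read)
#1 VA=0x180E15A68 (r,kernel):
  L0: frame=0x13 idx=6 entry=0x1E007 [P=1 RW=1 US=1 PS=0]
  L1: frame=0x1E idx=7 entry=0x20007 [P=1 RW=1 US=1 PS=0]
  L2: frame=0x20 idx=21 entry=0x23007 [P=1 RW=1 US=1 PS=0]
  → PA=0x23A68  (3 entries read)
#2 VA=0x680000350 (r,kernel):
  L0: frame=0x13 idx=26 entry=0x5F002 [P=0 RW=1 US=0 PS=0]
  ✗ PAGE_NOT_PRESENT  [1 reads]

Access #0 fault: NONE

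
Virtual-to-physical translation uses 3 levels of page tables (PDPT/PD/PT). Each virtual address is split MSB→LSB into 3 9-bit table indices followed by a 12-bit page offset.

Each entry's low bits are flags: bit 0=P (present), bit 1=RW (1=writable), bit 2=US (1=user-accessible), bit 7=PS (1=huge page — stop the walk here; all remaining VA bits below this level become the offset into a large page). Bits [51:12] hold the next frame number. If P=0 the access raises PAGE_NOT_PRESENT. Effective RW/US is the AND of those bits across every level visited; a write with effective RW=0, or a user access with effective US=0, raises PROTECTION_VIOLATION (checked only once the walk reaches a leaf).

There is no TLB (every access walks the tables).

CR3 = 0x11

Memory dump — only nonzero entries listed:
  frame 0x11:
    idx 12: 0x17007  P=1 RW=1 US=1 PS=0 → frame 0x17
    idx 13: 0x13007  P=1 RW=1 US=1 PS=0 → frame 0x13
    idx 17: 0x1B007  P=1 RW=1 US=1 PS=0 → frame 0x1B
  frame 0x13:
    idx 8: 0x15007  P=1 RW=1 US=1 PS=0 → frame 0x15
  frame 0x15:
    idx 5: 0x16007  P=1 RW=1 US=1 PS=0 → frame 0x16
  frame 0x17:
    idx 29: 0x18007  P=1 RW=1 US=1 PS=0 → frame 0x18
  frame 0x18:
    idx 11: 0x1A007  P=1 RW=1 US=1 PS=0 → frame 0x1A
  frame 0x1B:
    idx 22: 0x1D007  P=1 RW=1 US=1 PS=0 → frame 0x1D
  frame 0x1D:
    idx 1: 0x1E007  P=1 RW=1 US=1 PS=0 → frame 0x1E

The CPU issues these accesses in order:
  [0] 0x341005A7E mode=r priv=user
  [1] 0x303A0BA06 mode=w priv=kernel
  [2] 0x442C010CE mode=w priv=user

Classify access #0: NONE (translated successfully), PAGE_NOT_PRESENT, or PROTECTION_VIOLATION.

Per-access translation:
#0 VA=0x341005A7E (r,user):
  [0] read 0x11 idx=13: raw=0x13007 flags P=1 W=1 U=1 S=0
  [1] read 0x13 idx=8: raw=0x15007 flags P=1 W=1 U=1 S=0
  [2] read 0x15 idx=5: raw=0x16007 flags P=1 W=1 U=1 S=0
  ✓ 0x16A7E  — 3 lookups
#1 VA=0x303A0BA06 (w,kernel):
  [0] read 0x11 idx=12: raw=0x17007 flags P=1 W=1 U=1 S=0
  [1] read 0x17 idx=29: raw=0x18007 flags P=1 W=1 U=1 S=0
  [2] read 0x18 idx=11: raw=0x1A007 flags P=1 W=1 U=1 S=0
  ✓ 0x1AA06  — 3 lookups
#2 VA=0x442C010CE (w,user):
  [0] read 0x11 idx=17: raw=0x1B007 flags P=1 W=1 U=1 S=0
  [1] read 0x1B idx=22: raw=0x1D007 flags P=1 W=1 U=1 S=0
  [2] read 0x1D idx=1: raw=0x1E007 flags P=1 W=1 U=1 S=0
  ✓ 0x1E0CE  — 3 lookups

Access #0 fault: NONE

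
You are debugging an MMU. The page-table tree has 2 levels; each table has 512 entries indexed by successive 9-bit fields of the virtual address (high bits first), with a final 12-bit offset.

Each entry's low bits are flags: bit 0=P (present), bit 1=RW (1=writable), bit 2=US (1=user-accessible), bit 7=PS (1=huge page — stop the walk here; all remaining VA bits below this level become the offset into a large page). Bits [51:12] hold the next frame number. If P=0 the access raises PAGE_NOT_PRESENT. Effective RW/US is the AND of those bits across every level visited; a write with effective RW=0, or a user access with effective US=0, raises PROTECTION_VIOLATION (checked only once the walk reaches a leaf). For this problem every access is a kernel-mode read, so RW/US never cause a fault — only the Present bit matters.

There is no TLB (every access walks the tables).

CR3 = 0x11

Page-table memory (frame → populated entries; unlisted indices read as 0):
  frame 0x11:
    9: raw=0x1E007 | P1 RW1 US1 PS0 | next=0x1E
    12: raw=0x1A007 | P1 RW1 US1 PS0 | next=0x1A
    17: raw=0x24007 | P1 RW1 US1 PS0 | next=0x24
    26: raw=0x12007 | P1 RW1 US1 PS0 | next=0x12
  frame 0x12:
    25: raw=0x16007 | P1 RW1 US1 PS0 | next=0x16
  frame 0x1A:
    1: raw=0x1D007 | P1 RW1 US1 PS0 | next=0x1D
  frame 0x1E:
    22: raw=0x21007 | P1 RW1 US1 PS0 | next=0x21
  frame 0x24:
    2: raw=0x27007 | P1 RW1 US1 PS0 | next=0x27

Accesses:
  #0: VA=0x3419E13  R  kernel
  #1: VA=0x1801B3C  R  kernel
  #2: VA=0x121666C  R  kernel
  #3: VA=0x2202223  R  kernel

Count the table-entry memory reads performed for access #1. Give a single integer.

Walk each access:
#0 VA=0x3419E13 (r,kernel):
  lvl0: tbl 0x11, slot 26 ⇒ 0x12007 (P1/RW1/US1/PS0)
  lvl1: tbl 0x12, slot 25 ⇒ 0x16007 (P1/RW1/US1/PS0)
  ✓ 0x16E13  — 2 lookups
#1 VA=0x1801B3C (r,kernel):
  lvl0: tbl 0x11, slot 12 ⇒ 0x1A007 (P1/RW1/US1/PS0)
  lvl1: tbl 0x1A, slot 1 ⇒ 0x1D007 (P1/RW1/US1/PS0)
  ✓ 0x1DB3C  — 2 lookups
#2 VA=0x121666C (r,kernel):
  lvl0: tbl 0x11, slot 9 ⇒ 0x1E007 (P1/RW1/US1/PS0)
  lvl1: tbl 0x1E, slot 22 ⇒ 0x21007 (P1/RW1/US1/PS0)
  ✓ 0x2166C  — 2 lookups
#3 VA=0x2202223 (r,kernel):
  lvl0: tbl 0x11, slot 17 ⇒ 0x24007 (P1/RW1/US1/PS0)
  lvl1: tbl 0x24, slot 2 ⇒ 0x27007 (P1/RW1/US1/PS0)
  ✓ 0x27223  — 2 lookups

Entries read for #1: 2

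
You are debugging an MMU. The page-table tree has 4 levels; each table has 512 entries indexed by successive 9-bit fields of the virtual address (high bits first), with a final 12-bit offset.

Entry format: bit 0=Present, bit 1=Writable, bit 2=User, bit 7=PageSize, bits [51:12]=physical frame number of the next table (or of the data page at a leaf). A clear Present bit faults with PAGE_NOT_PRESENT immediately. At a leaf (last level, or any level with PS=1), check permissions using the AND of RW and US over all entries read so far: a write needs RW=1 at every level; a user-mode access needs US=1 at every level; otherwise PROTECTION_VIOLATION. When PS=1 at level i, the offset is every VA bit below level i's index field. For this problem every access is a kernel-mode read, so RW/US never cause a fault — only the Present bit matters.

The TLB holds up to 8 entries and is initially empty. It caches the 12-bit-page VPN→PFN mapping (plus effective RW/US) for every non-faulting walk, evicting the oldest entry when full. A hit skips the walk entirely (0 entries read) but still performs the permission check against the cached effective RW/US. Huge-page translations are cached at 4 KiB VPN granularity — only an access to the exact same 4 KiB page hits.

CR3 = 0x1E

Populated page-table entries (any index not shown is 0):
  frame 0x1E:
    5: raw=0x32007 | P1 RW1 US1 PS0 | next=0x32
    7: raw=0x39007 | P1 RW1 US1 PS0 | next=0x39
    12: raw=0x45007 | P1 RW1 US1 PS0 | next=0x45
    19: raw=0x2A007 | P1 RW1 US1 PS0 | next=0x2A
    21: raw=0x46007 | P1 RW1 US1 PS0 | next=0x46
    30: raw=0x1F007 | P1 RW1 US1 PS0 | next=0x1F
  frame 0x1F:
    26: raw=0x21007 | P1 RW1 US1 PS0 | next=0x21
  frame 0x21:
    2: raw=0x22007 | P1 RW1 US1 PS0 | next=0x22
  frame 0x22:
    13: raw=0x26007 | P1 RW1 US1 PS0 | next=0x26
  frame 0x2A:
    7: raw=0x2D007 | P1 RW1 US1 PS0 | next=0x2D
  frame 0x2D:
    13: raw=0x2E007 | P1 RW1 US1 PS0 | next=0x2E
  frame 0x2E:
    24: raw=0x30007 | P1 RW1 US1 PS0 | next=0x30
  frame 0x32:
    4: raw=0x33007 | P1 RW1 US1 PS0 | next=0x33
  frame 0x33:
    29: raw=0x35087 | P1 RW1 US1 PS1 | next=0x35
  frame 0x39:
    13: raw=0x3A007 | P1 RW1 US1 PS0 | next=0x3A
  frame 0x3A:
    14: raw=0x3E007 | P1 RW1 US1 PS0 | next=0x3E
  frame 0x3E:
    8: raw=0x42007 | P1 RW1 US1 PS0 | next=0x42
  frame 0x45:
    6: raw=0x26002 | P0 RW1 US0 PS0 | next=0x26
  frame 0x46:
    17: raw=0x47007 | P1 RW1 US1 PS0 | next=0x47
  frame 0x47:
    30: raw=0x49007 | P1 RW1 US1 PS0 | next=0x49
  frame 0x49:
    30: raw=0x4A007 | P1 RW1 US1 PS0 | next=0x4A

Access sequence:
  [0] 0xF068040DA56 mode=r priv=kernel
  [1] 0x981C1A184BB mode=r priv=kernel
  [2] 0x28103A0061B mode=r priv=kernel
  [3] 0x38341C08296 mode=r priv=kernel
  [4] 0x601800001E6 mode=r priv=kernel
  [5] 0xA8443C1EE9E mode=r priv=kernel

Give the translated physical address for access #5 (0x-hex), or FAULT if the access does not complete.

Per-access translation:
#0 VA=0xF068040DA56 (r,kernel):
  L0: frame=0x1E idx=30 entry=0x1F007 [P=1 RW=1 US=1 PS=0]
  L1: frame=0x1F idx=26 entry=0x21007 [P=1 RW=1 US=1 PS=0]
  L2: frame=0x21 idx=2 entry=0x22007 [P=1 RW=1 US=1 PS=0]
  L3: frame=0x22 idx=13 entry=0x26007 [P=1 RW=1 US=1 PS=0]
  ✓ 0x26A56  — 4 lookups
#1 VA=0x981C1A184BB (r,kernel):
  L0: frame=0x1E idx=19 entry=0x2A007 [P=1 RW=1 US=1 PS=0]
  L1: frame=0x2A idx=7 entry=0x2D007 [P=1 RW=1 US=1 PS=0]
  L2: frame=0x2D idx=13 entry=0x2E007 [P=1 RW=1 US=1 PS=0]
  L3: frame=0x2E idx=24 entry=0x30007 [P=1 RW=1 US=1 PS=0]
  ✓ 0x304BB  — 4 lookups
#2 VA=0x28103A0061B (r,kernel):
  L0: frame=0x1E idx=5 entry=0x32007 [P=1 RW=1 US=1 PS=0]
  L1: frame=0x32 idx=4 entry=0x33007 [P=1 RW=1 US=1 PS=0]
  L2: frame=0x33 idx=29 entry=0x35087 [P=1 RW=1 US=1 PS=1]
  ✓ 0x3561B (huge @L2)  — 3 lookups
#3 VA=0x38341C08296 (r,kernel):
  L0: frame=0x1E idx=7 entry=0x39007 [P=1 RW=1 US=1 PS=0]
  L1: frame=0x39 idx=13 entry=0x3A007 [P=1 RW=1 US=1 PS=0]
  L2: frame=0x3A idx=14 entry=0x3E007 [P=1 RW=1 US=1 PS=0]
  L3: frame=0x3E idx=8 entry=0x42007 [P=1 RW=1 US=1 PS=0]
  ✓ 0x42296  — 4 lookups
#4 VA=0x601800001E6 (r,kernel):
  L0: frame=0x1E idx=12 entry=0x45007 [P=1 RW=1 US=1 PS=0]
  L1: frame=0x45 idx=6 entry=0x26002 [P=0 RW=1 US=0 PS=0]
  → PAGE_NOT_PRESENT  (2 entries read)
#5 VA=0xA8443C1EE9E (r,kernel):
  L0: frame=0x1E idx=21 entry=0x46007 [P=1 RW=1 US=1 PS=0]
  L1: frame=0x46 idx=17 entry=0x47007 [P=1 RW=1 US=1 PS=0]
  L2: frame=0x47 idx=30 entry=0x49007 [P=1 RW=1 US=1 PS=0]
  L3: frame=0x49 idx=30 entry=0x4A007 [P=1 RW=1 US=1 PS=0]
  ✓ 0x4AE9E  — 4 lookups

Access #5 PA: 0x4AE9E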